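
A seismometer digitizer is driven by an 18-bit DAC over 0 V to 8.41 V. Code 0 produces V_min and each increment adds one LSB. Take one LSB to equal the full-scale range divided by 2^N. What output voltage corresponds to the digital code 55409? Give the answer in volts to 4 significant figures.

1.778 V

Full-scale range = 8.41 V. LSB = 8.41 V / 2^18.
V_out = 0 + 55409 × (8.41/262144) V
      = 0 + 1.77761 = 1.77761 V.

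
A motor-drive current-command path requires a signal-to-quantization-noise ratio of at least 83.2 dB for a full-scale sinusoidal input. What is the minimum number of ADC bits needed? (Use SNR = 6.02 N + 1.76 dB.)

14 bits

Required N = ⌈(83.2 − 1.76)/6.02⌉ = ⌈13.528⌉ = 14.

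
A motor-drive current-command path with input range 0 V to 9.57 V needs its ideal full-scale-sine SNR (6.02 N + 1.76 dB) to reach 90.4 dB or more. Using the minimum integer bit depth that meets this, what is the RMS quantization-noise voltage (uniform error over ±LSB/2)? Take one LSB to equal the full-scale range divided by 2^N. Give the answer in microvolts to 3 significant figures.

84.3 µV

Range is 9.57 V.
Solving 6.02 N ≥ 90.4 − 1.76: N ≥ 14.724. Round up → N = 15.
One LSB is 9.57 V / 32768 = 292.05 µV.
V_rms = LSB/√12 = 84.3 µV.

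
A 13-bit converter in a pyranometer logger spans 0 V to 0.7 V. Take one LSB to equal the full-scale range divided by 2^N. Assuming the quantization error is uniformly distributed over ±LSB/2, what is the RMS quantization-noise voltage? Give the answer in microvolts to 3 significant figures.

Full-scale range = 0.7 V.
Step size = 0.7/8192 V = 85.449 µV.
σ_q = LSB/√12 = 85.449 µV/3.4641 = 24.7 µV.

24.7 µV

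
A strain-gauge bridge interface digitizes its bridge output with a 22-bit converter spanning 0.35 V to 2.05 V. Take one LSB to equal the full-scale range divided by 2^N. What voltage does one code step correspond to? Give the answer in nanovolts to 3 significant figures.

405 nV

The full-scale span is 2.05 − (0.35) = 1.7 V.
2^22 = 4194304 levels.
LSB = 1.7 V / 2^22 = 405 nV.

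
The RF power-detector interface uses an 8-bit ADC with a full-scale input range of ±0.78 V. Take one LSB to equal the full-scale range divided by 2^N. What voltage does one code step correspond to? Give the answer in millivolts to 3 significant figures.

6.09 mV

Full-scale range = 0.78 V − (-0.78 V) = 1.56 V.
Number of codes = 2^8 = 256.
LSB = 1.56 V / 2^8 = 6.09 mV.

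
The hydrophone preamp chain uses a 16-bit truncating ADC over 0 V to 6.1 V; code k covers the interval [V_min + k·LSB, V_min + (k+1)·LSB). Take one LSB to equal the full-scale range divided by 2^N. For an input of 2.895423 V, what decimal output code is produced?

31107

V_FS = 6.1 V. LSB = 6.1 V / 2^16 ≈ 93.08 µV.
V_in − V_min = 2.895423 − (0) = 2.895423 V.
Divide by LSB: 2.895423 × 65536/6.1 = 31107.2855.
Truncating gives code 31107.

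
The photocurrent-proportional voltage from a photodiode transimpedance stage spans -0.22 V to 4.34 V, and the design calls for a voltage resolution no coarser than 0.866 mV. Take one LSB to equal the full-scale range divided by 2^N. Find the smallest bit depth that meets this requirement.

The full-scale span is 4.34 − (-0.22) = 4.56 V.
Levels needed ≥ 4.56/0.866 mV = 5266. 2^13 = 8192 suffices, so N_min = 13.

13 bits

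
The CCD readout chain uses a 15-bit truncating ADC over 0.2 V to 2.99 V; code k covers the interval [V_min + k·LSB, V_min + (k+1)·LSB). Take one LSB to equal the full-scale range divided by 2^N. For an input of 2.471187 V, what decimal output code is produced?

The full-scale span is 2.99 − (0.2) = 2.79 V. LSB = 2.79 V / 2^15 ≈ 85.14 µV.
V_in − V_min = 2.471187 − (0.2) = 2.271187 V.
Divide by LSB: 2.271187 × 32768/2.79 = 26674.6436.
Truncating gives code 26674.

26674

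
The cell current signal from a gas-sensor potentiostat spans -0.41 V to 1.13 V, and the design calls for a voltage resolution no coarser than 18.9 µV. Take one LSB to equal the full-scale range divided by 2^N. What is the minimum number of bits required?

17 bits

Full-scale range = 1.13 V − (-0.41 V) = 1.54 V.
Required number of levels: 1.54/18.9 µV = 81481; smallest N with 2^N ≥ that is 17.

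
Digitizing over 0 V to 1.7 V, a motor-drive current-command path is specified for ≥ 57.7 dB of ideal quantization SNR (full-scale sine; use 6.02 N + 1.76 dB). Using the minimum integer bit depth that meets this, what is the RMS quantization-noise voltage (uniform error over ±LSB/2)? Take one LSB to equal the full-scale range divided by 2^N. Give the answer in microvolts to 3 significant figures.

Full-scale range = 1.7 V.
6.02 N + 1.76 ≥ 57.7 gives N ≥ 9.292, so the minimum integer is 10.
Step size = 1.7/1024 V = 1.6602 mV.
RMS noise = LSB/√12 = 479 µV.

479 µV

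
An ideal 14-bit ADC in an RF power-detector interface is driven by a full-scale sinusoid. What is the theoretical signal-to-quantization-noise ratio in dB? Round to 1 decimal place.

For an ideal N-bit converter with full-scale sine input, SNR = 6.02 N + 1.76 dB. SNR = 6.02 × 14 + 1.76 = 84.28 + 1.76 = 86.04 dB.

86.0 dB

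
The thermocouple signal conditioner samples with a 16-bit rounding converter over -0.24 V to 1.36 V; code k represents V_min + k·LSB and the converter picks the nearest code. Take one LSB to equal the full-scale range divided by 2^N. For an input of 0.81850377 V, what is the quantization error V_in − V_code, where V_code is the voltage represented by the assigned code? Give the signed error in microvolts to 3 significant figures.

Span: 1.36 V − (-0.24 V) = 1.6 V. LSB = 1.6 V / 2^16 ≈ 24.41 µV.
(V_in − V_min)/LSB = (0.81850377 − (-0.24)) × 65536/1.6 = 43356.3144 → nearest code k = 43356.
V_code = V_min + k × range/2^16 = -0.24 + 43356 × 1.6/65536 = 0.81849609375 V.
e = 0.81850377 − (0.81849609375) = +7.68 µV.

+7.68 µV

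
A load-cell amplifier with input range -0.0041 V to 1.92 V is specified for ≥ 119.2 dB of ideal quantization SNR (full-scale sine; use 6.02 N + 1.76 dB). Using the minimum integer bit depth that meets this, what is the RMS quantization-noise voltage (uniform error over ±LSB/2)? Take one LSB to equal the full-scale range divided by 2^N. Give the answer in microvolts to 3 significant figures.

Span: 1.92 V − (-0.0041 V) = 1.9241 V.
Required N = ⌈(119.2 − 1.76)/6.02⌉ = ⌈19.508⌉ = 20.
One LSB is 1.9241 V / 1048576 = 1.8350 µV.
σ_q = LSB/√12 = 1.8350 µV/3.4641 = 0.530 µV.

0.530 µV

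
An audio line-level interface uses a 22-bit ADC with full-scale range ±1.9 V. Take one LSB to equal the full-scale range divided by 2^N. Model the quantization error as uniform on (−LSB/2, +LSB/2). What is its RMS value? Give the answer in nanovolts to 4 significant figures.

Range = 1.9 − (-1.9) = 3.8 V.
LSB = 3.8 V ÷ 2^22 = 3.8/4194304 V = 0.905991 µV.
RMS of a uniform error over width LSB is LSB/√12 = 261.5 nV.

261.5 nV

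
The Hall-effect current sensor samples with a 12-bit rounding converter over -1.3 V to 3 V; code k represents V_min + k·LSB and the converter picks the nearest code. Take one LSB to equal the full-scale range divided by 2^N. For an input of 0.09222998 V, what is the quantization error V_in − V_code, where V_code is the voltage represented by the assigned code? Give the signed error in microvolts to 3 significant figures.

+189 µV

Full-scale range = 3 V − (-1.3 V) = 4.3 V. LSB = 4.3 V / 2^12 ≈ 1.050 mV.
(V_in − V_min)/LSB = (0.09222998 − (-1.3)) × 4096/4.3 = 1326.1800 → nearest code k = 1326.
V_code = V_min + k × range/2^12 = -1.3 + 1326 × 4.3/4096 = 0.09204101563 V.
Error = V_in − V_code = 0.09222998 − (0.09204101563) = +189 µV.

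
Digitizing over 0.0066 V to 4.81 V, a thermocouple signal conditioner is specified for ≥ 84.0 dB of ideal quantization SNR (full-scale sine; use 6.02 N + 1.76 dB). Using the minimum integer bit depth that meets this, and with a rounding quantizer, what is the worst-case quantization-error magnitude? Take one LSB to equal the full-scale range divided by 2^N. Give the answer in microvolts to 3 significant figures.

The full-scale span is 4.81 − (0.0066) = 4.8034 V.
N ≥ (84.0 − 1.76)/6.02 = 13.661 → N_min = 14.
One LSB is 4.8034 V / 16384 = 293.18 µV.
Half an LSB is 147 µV.

147 µV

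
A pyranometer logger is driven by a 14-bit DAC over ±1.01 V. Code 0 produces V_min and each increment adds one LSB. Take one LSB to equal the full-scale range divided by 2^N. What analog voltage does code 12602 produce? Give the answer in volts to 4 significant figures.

Full-scale range = 1.01 V − (-1.01 V) = 2.02 V. LSB = 2.02 V / 2^14.
Output = V_min + (12602/16384) × range = -1.01 + 0.769165 × 2.02 V
      = -1.01 + 1.55371 = 0.543713 V.

0.5437 V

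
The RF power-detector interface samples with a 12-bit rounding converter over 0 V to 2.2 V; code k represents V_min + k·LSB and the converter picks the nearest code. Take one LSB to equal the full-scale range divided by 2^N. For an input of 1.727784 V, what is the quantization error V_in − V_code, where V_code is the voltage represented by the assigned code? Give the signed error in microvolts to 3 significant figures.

Span = 2.2 V. LSB = 2.2 V / 2^12 ≈ 0.5371 mV.
(1.727784 − (0)) / LSB = 1.727784 × 4096/2.2 = 3216.8197. Nearest integer: k = 3217.
V_code = 0 + (3217/4096) × 2.2 = 1.727880859 V.
V_in − V_code = 1.727784 − (1.727880859) = −96.9 µV.

−96.9 µV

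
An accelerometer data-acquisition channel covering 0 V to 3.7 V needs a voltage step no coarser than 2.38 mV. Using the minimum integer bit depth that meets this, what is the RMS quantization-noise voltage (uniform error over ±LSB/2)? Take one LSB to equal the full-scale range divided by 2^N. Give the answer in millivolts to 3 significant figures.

0.522 mV

Full-scale range = 3.7 V.
Levels needed ≥ 3.7/2.38 mV = 1555. 2^11 = 2048 suffices, so N_min = 11.
LSB = 3.7 V ÷ 2^11 = 3.7/2048 V = 1.8066 mV.
RMS noise = LSB/√12 = 0.522 mV.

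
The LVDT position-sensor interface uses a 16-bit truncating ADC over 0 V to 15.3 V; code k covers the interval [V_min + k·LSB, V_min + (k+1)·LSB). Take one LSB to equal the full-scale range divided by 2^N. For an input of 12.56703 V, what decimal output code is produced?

Range is 15.3 V. LSB = 15.3 V / 2^16 ≈ 233.5 µV.
(V_in − V_min) × 2^16/range = (12.56703 − (0)) × 65536/15.3 = 53829.600.
Floor → code = 53829.

53829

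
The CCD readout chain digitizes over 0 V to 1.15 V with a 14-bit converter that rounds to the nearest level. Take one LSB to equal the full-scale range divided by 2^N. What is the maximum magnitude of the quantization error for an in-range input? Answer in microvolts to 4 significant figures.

35.10 µV

Range is 1.15 V.
Step size = 1.15/16384 V = 70.1904 µV.
Worst-case error for round-to-nearest is half an LSB: 35.10 µV.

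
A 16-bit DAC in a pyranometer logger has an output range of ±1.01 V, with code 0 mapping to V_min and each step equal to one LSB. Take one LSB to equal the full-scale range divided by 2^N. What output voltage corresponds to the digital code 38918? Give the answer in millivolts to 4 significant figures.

189.6 mV

The full-scale span is 1.01 − (-1.01) = 2.02 V. LSB = 2.02 V / 2^16.
V_out = V_min + code × LSB = -1.01 V + 38918 × 2.02 V / 65536
      = -1.01 V + 1.19956 V = 0.189560 V.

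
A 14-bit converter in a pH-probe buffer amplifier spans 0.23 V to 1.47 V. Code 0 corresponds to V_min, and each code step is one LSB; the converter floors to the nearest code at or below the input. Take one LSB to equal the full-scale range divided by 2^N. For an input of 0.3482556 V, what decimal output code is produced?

Span: 1.47 V − (0.23 V) = 1.24 V. LSB = 1.24 V / 2^14 ≈ 75.68 µV.
code = ⌊(V_in − V_min)/LSB⌋ = ⌊(V_in − V_min) × 2^14 / range⌋
     = ⌊(0.3482556 − (0.23)) × 16384 / 1.24⌋ = ⌊0.1182556 × 16384/1.24⌋
     = ⌊1562.500⌋ = 1562.

1562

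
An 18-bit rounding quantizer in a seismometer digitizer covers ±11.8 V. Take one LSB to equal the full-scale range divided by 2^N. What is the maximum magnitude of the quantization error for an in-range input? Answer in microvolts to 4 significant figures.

45.01 µV

The full-scale span is 11.8 − (-11.8) = 23.6 V.
One LSB is 23.6 V / 262144 = 90.0269 µV.
Worst-case error for round-to-nearest is half an LSB: 45.01 µV.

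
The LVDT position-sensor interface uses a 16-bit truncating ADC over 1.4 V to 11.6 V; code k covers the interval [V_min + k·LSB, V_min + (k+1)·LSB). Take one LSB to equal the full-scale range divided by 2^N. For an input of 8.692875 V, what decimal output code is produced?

46857

Range = 11.6 − (1.4) = 10.2 V. LSB = 10.2 V / 2^16 ≈ 155.6 µV.
V_in − V_min = 8.692875 − (1.4) = 7.292875 V.
Divide by LSB: 7.292875 × 65536/10.2 = 46857.4369.
Truncating gives code 46857.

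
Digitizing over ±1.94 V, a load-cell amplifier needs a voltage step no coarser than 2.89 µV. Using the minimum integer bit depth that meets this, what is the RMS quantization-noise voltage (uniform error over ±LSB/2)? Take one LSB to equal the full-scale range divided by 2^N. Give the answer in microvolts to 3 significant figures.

Full-scale range = 1.94 V − (-1.94 V) = 3.88 V.
3.88 V / 2.89 µV = 1.343e6. Since 2^20 = 1048576 and 2^21 = 2097152, N = 21.
Step size = 3.88/2097152 V = 1.8501 µV.
σ_q = LSB/√12 = 1.8501 µV/3.4641 = 0.534 µV.

0.534 µV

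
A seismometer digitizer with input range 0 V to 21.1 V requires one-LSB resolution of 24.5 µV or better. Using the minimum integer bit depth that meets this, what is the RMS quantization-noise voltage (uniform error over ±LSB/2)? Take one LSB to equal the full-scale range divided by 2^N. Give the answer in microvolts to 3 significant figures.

5.81 µV

V_FS = 21.1 V.
Levels needed ≥ 21.1/24.5 µV = 861200. 2^20 = 1048576 suffices, so N_min = 20.
Step size = 21.1/1048576 V = 20.123 µV.
RMS noise = LSB/√12 = 5.81 µV.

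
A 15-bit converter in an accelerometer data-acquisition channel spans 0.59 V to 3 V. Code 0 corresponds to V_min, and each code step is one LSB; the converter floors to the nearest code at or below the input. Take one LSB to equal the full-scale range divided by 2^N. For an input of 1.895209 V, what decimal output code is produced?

The full-scale span is 3 − (0.59) = 2.41 V. LSB = 2.41 V / 2^15 ≈ 73.55 µV.
(V_in − V_min) × 2^15/range = (1.895209 − (0.59)) × 32768/2.41 = 17746.510.
Floor → code = 17746.

17746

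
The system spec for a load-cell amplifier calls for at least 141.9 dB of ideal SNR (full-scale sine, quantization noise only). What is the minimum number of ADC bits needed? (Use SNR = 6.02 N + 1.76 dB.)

24 bits

6.02 N + 1.76 ≥ 141.9 gives N ≥ 23.279, so the minimum integer is 24.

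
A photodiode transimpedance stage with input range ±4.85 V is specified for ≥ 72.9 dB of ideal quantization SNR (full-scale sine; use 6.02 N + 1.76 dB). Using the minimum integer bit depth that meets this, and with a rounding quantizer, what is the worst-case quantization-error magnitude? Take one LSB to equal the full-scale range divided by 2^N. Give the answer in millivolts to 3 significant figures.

1.18 mV

Span: 4.85 V − (-4.85 V) = 9.7 V.
Solving 6.02 N ≥ 72.9 − 1.76: N ≥ 11.817. Round up → N = 12.
LSB = 9.7 V ÷ 2^12 = 9.7/4096 V = 2.3682 mV.
Half an LSB is 1.18 mV.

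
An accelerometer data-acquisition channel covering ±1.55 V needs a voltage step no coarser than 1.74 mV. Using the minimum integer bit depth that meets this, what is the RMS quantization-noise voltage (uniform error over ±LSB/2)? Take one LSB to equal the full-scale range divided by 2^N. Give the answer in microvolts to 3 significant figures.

437 µV

Span: 1.55 V − (-1.55 V) = 3.1 V.
Required number of levels: 3.1/1.74 mV = 1781.6; smallest N with 2^N ≥ that is 11.
One LSB is 3.1 V / 2048 = 1.5137 mV.
RMS noise = LSB/√12 = 437 µV.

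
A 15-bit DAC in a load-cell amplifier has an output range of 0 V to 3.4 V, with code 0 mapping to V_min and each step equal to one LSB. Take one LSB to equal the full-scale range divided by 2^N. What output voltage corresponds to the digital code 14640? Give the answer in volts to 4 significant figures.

1.519 V

Range is 3.4 V. LSB = 3.4 V / 2^15.
V_out = 0 + 14640 × (3.4/32768) V
      = 0 + 1.51904 = 1.51904 V.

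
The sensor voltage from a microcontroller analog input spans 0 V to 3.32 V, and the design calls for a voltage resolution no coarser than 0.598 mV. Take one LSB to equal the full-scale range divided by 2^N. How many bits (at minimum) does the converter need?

13 bits

Range is 3.32 V.
3.32 V / 0.598 mV = 5552. Since 2^12 = 4096 and 2^13 = 8192, N = 13.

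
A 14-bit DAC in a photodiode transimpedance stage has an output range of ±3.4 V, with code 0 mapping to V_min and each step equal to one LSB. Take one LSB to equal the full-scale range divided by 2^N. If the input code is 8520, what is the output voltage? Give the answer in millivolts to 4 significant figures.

136.1 mV

Range = 3.4 − (-3.4) = 6.8 V. LSB = 6.8 V / 2^14.
Output = V_min + (8520/16384) × range = -3.4 + 0.520020 × 6.8 V
      = -3.4 V + 3.53613 V = 0.136133 V.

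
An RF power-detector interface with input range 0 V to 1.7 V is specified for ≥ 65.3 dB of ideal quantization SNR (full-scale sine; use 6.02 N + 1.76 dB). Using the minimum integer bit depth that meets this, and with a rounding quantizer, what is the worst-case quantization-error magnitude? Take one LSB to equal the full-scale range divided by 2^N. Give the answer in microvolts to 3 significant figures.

Range is 1.7 V.
Required N = ⌈(65.3 − 1.76)/6.02⌉ = ⌈10.555⌉ = 11.
LSB = 1.7 V / 2^11 = 0.83008 mV.
Max error for round-to-nearest is LSB/2 = 415 µV.

415 µV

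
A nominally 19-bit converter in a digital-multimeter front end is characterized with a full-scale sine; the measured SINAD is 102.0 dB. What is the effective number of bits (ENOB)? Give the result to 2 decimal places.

16.65 bits

Inverting SNR = 6.02 N + 1.76: N_eff = (102.0 − 1.76)/6.02 = 16.6512.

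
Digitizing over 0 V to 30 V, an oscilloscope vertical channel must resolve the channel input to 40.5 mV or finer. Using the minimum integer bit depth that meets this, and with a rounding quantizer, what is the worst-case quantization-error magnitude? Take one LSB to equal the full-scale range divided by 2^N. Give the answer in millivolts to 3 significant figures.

14.6 mV

Span = 30 V.
Levels needed ≥ 30/40.5 mV = 740.7. 2^10 = 1024 suffices, so N_min = 10.
LSB = 30 V ÷ 2^10 = 30/1024 V = 29.297 mV.
Half an LSB is 14.6 mV.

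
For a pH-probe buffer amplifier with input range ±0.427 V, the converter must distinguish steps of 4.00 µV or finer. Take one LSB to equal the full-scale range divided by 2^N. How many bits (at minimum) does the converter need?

Range = 0.427 − (-0.427) = 0.854 V.
Need 2^N ≥ 0.854 V / 4.00 µV = 213500 → N_min = 18.

18 bits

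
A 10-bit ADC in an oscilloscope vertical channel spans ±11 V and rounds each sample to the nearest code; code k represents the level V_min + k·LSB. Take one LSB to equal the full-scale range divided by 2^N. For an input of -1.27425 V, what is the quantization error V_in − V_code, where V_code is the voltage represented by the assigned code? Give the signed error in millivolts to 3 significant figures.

−6.67 mV

The full-scale span is 11 − (-11) = 22 V. LSB = 22 V / 2^10 ≈ 21.48 mV.
Position in LSBs: (-1.27425 − (-11)) × 1024/22 = 452.6895; rounding gives k = 453.
V_code = V_min + k × range/2^10 = -11 + 453 × 22/1024 = -1.267578125 V.
V_in − V_code = -1.27425 − (-1.267578125) = −6.67 mV.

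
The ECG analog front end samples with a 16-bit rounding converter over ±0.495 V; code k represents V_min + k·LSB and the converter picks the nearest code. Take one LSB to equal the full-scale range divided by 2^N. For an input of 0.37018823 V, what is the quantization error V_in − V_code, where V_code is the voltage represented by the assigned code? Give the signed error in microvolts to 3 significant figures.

The full-scale span is 0.495 − (-0.495) = 0.99 V. LSB = 0.99 V / 2^16 ≈ 15.11 µV.
(V_in − V_min)/LSB = (0.37018823 − (-0.495)) × 65536/0.99 = 57273.7130 → nearest code k = 57274.
V_code = -0.495 + (57274/65536) × 0.99 = 0.37019256592 V.
e = 0.37018823 − (0.37019256592) = −4.34 µV.

−4.34 µV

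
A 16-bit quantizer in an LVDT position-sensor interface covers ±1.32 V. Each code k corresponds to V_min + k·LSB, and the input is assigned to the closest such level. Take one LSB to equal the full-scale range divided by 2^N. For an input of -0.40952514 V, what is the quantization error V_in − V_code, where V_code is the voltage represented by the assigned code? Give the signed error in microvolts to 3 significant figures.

−6.10 µV

Range = 1.32 − (-1.32) = 2.64 V. LSB = 2.64 V / 2^16 ≈ 40.28 µV.
Position in LSBs: (-0.40952514 − (-1.32)) × 65536/2.64 = 22601.8486; rounding gives k = 22602.
V_code = -1.32 + (22602/65536) × 2.64 = -0.40951904297 V.
e = -0.40952514 − (-0.40951904297) = −6.10 µV.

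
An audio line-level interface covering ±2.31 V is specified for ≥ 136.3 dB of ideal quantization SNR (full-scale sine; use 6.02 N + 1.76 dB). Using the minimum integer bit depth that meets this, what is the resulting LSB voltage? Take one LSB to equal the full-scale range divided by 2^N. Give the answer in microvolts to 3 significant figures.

0.551 µV

Range = 2.31 − (-2.31) = 4.62 V.
N ≥ (136.3 − 1.76)/6.02 = 22.349 → N_min = 23.
LSB = 4.62 V / 2^23 = 0.551 µV.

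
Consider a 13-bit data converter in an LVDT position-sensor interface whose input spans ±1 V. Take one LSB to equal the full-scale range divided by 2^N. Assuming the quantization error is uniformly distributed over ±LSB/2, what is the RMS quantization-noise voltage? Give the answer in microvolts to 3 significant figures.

The full-scale span is 1 − (-1) = 2 V.
Step size = 2/8192 V = 244.14 µV.
For a uniform distribution on [−LSB/2, +LSB/2], V_rms = LSB/√12 = 244.14 µV/3.4641 = 70.5 µV.

70.5 µV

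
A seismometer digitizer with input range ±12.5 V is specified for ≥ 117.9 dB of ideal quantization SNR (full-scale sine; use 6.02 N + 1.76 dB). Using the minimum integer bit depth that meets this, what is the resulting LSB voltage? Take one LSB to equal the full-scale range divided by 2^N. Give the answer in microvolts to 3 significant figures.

Full-scale range = 12.5 V − (-12.5 V) = 25 V.
Solving 6.02 N ≥ 117.9 − 1.76: N ≥ 19.292. Round up → N = 20.
Step size = 25/1048576 V = 23.8 µV.

23.8 µV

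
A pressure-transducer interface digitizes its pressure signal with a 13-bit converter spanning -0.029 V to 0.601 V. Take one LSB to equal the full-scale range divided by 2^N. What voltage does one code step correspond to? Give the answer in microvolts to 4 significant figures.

Full-scale range = 0.601 V − (-0.029 V) = 0.63 V.
Number of codes = 2^13 = 8192.
One LSB is 0.63 V / 8192 = 76.90 µV.

76.90 µV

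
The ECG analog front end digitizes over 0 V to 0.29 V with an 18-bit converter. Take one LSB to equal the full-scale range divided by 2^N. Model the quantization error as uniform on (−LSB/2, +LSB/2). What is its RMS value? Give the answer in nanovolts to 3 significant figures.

Full-scale range = 0.29 V.
Step size = 0.29/262144 V = 1.1063 µV.
For a uniform distribution on [−LSB/2, +LSB/2], V_rms = LSB/√12 = 1.1063 µV/3.4641 = 319 nV.

319 nV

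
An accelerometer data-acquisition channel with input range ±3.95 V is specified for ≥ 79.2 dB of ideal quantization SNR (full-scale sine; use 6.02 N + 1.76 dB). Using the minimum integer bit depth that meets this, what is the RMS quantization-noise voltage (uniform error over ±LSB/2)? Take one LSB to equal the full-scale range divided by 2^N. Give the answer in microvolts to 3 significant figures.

Range = 3.95 − (-3.95) = 7.9 V.
Solving 6.02 N ≥ 79.2 − 1.76: N ≥ 12.864. Round up → N = 13.
One LSB is 7.9 V / 8192 = 0.96436 mV.
RMS noise = LSB/√12 = 278 µV.

278 µV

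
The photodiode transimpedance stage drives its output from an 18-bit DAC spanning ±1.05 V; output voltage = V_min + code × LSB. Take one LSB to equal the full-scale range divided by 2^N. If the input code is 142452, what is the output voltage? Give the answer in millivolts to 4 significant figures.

Full-scale range = 1.05 V − (-1.05 V) = 2.1 V. LSB = 2.1 V / 2^18.
V_out = -1.05 + 142452 × (2.1/262144) V
      = -1.05 + 1.14116 = 0.0911636 V.

91.16 mV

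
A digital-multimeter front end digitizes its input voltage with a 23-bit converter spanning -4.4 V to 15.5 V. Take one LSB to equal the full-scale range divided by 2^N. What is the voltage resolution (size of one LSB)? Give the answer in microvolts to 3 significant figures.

2.37 µV

Full-scale range = 15.5 V − (-4.4 V) = 19.9 V.
2^23 = 8388608 levels.
Step size = 19.9/8388608 V = 2.37 µV.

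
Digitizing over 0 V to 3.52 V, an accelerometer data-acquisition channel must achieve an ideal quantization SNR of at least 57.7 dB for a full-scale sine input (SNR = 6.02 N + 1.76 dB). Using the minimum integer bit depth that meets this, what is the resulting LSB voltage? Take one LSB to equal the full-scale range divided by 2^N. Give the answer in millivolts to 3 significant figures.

3.44 mV

Full-scale range = 3.52 V.
Required N = ⌈(57.7 − 1.76)/6.02⌉ = ⌈9.292⌉ = 10.
Step size = 3.52/1024 V = 3.44 mV.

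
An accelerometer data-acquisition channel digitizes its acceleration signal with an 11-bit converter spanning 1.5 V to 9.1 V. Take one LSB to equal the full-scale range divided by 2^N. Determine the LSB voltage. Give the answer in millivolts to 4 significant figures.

3.711 mV

Range = 9.1 − (1.5) = 7.6 V.
There are 2^11 = 2048 steps.
LSB = 7.6 V ÷ 2^11 = 7.6/2048 V = 3.711 mV.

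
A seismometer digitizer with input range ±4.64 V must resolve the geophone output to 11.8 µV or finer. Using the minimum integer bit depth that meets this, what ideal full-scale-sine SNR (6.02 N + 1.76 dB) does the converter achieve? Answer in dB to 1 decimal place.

Range = 4.64 − (-4.64) = 9.28 V.
Need 2^N ≥ 9.28 V / 11.8 µV = 786400 → N_min = 20.
Ideal SNR at N = 20: 6.02·20 + 1.76 = 122.2 dB.

122.2 dB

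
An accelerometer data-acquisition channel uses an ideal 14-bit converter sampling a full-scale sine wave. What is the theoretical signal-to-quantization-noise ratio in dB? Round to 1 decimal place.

SNR = 6.02·14 + 1.76 = 86.04 dB.

86.0 dB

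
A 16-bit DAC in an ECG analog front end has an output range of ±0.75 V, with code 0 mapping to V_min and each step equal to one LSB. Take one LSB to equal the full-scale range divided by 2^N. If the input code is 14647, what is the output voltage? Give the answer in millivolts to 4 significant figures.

-414.8 mV

Range = 0.75 − (-0.75) = 1.5 V. LSB = 1.5 V / 2^16.
V_out = -0.75 + 14647 × (1.5/65536) V
      = -0.75 V + 0.335243 V = -0.414757 V.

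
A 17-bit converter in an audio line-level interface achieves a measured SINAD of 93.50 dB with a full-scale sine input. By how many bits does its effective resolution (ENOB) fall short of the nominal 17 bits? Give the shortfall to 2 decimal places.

Effective bits = (93.50 − 1.76)/6.02 = 15.2392.
Shortfall = 17 − 15.2392 = 1.7608 bits.

1.76 bits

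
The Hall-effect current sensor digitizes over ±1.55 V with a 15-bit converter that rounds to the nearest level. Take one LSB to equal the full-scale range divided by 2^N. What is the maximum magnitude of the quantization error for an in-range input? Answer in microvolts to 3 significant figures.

47.3 µV

Span: 1.55 V − (-1.55 V) = 3.1 V.
LSB = 3.1 V / 2^15 = 94.604 µV.
A rounding quantizer has |error| ≤ LSB/2 = 47.3 µV.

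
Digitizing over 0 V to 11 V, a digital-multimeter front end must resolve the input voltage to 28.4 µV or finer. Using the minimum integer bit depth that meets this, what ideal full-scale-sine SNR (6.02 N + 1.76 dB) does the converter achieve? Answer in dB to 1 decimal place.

Range is 11 V.
Levels needed ≥ 11/28.4 µV = 387300. 2^19 = 524288 suffices, so N_min = 19.
SNR = 6.02 × 19 + 1.76 = 116.14 dB.

116.1 dB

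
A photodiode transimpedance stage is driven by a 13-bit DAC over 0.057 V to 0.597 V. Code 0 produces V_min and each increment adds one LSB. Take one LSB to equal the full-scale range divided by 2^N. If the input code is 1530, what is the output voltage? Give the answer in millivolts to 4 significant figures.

157.9 mV

Full-scale range = 0.597 V − (0.057 V) = 0.54 V. LSB = 0.54 V / 2^13.
Output = V_min + (1530/8192) × range = 0.057 + 0.186768 × 0.54 V
      = 0.057 V + 0.100854 V = 0.157854 V.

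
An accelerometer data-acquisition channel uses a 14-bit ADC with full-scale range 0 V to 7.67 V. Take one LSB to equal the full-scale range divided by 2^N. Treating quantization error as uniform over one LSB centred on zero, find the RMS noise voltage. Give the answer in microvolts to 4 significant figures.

135.1 µV

Range is 7.67 V.
Step size = 7.67/16384 V = 468.140 µV.
RMS of a uniform error over width LSB is LSB/√12 = 135.1 µV.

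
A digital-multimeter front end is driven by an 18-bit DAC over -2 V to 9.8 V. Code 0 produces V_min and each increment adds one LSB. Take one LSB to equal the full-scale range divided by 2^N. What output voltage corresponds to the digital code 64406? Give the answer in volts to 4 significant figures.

Full-scale range = 9.8 V − (-2 V) = 11.8 V. LSB = 11.8 V / 2^18.
V_out = -2 + 64406 × (11.8/262144) V
      = -2 V + 2.89913 V = 0.899135 V.

0.8991 V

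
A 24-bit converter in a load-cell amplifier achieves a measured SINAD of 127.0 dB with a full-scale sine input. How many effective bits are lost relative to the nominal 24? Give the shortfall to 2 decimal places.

3.20 bits

ENOB = (SINAD − 1.76)/6.02 = (127.0 − 1.76)/6.02 = 20.8040 bits.
24 − 20.8040 = 3.20 bits below nominal.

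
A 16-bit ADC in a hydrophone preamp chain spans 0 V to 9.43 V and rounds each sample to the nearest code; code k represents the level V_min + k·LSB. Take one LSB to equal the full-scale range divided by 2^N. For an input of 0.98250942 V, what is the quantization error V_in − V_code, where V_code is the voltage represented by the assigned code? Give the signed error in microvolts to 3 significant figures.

Full-scale range = 9.43 V. LSB = 9.43 V / 2^16 ≈ 143.9 µV.
Position in LSBs: (0.98250942 − (0)) × 65536/9.43 = 6828.1800; rounding gives k = 6828.
V_code = V_min + k × range/2^16 = 0 + 6828 × 9.43/65536 = 0.98248352051 V.
Error = V_in − V_code = 0.98250942 − (0.98248352051) = +25.9 µV.

+25.9 µV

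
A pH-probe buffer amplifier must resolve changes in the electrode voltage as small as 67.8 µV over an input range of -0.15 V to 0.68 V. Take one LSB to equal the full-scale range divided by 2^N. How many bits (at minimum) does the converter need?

14 bits

Range = 0.68 − (-0.15) = 0.83 V.
Levels needed ≥ 0.83/67.8 µV = 12240. 2^14 = 16384 suffices, so N_min = 14.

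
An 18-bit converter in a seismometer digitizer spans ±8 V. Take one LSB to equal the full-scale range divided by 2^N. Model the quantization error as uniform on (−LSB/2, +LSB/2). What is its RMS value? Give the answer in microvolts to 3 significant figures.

Range = 8 − (-8) = 16 V.
LSB = 16 V ÷ 2^18 = 16/262144 V = 61.035 µV.
RMS of a uniform error over width LSB is LSB/√12 = 17.6 µV.

17.6 µV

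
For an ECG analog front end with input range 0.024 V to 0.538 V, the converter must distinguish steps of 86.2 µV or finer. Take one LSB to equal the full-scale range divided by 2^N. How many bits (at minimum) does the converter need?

13 bits

The full-scale span is 0.538 − (0.024) = 0.514 V.
0.514 V / 86.2 µV = 5963. Since 2^12 = 4096 and 2^13 = 8192, N = 13.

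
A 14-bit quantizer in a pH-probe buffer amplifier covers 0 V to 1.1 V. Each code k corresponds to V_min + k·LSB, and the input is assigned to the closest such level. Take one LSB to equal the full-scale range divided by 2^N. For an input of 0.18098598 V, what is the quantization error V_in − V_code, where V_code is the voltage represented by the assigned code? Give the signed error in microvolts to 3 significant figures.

Span = 1.1 V. LSB = 1.1 V / 2^14 ≈ 67.14 µV.
Position in LSBs: (0.18098598 − (0)) × 16384/1.1 = 2695.7039; rounding gives k = 2696.
Reconstructed level: 0 + 2696 × 1.1/16384 V = 0.18100585938 V.
Error = V_in − V_code = 0.18098598 − (0.18100585938) = −19.9 µV.

−19.9 µV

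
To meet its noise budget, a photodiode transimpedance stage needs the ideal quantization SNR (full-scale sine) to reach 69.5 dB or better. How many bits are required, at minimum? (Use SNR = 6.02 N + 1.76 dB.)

12 bits

Required N = ⌈(69.5 − 1.76)/6.02⌉ = ⌈11.252⌉ = 12.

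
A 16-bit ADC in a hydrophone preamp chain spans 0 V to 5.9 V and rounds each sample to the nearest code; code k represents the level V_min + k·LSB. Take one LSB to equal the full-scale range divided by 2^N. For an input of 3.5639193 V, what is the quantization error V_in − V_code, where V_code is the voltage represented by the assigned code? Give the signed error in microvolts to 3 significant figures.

+26.2 µV

Range is 5.9 V. LSB = 5.9 V / 2^16 ≈ 90.03 µV.
(3.5639193 − (0)) / LSB = 3.5639193 × 65536/5.9 = 39587.2907. Nearest integer: k = 39587.
Reconstructed level: 0 + 39587 × 5.9/65536 V = 3.5638931274 V.
V_in − V_code = 3.5639193 − (3.5638931274) = +26.2 µV.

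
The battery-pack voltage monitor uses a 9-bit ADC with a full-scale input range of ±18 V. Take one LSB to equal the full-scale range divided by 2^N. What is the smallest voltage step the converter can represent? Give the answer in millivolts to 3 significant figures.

70.3 mV

The full-scale span is 18 − (-18) = 36 V.
There are 2^9 = 512 steps.
Step size = 36/512 V = 70.3 mV.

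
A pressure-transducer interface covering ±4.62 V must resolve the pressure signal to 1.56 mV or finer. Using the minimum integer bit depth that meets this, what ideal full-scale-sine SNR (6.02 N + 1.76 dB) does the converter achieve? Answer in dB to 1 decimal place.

80.0 dB

The full-scale span is 4.62 − (-4.62) = 9.24 V.
Need 2^N ≥ 9.24 V / 1.56 mV = 5923 → N_min = 13.
Ideal SNR at N = 13: 6.02·13 + 1.76 = 80.0 dB.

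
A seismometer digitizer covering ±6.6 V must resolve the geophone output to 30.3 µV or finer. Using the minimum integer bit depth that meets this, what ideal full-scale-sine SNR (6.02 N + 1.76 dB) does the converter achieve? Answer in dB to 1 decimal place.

116.1 dB

The full-scale span is 6.6 − (-6.6) = 13.2 V.
13.2 V / 30.3 µV = 435600. Since 2^18 = 262144 and 2^19 = 524288, N = 19.
Ideal SNR at N = 19: 6.02·19 + 1.76 = 116.1 dB.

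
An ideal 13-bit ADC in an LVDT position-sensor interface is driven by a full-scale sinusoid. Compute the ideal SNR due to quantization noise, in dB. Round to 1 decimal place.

6.02(13) + 1.76 = 78.26 + 1.76 = 80.02 dB.

80.0 dB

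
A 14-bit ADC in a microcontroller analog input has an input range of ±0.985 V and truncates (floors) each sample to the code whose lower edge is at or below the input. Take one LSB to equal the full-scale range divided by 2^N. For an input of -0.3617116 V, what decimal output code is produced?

5183

Range = 0.985 − (-0.985) = 1.97 V. LSB = 1.97 V / 2^14 ≈ 120.2 µV.
V_in − V_min = -0.3617116 − (-0.985) = 0.6232884 V.
Divide by LSB: 0.6232884 × 16384/1.97 = 5183.7346.
Truncating gives code 5183.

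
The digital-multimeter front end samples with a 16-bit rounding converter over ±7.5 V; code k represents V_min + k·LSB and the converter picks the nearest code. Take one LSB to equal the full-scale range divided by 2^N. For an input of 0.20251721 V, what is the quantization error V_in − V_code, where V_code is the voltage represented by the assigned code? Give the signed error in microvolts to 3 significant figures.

Range = 7.5 − (-7.5) = 15 V. LSB = 15 V / 2^16 ≈ 228.9 µV.
Position in LSBs: (0.20251721 − (-7.5)) × 65536/15 = 33652.8112; rounding gives k = 33653.
V_code = V_min + k × range/2^16 = -7.5 + 33653 × 15/65536 = 0.20256042480 V.
e = 0.20251721 − (0.20256042480) = −43.2 µV.

−43.2 µV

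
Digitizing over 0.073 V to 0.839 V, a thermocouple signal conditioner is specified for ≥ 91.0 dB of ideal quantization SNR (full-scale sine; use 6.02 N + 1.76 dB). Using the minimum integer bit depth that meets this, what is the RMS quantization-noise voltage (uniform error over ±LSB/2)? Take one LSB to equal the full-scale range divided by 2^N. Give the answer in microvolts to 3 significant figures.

6.75 µV

Range = 0.839 − (0.073) = 0.766 V.
Required N = ⌈(91.0 − 1.76)/6.02⌉ = ⌈14.824⌉ = 15.
One LSB is 0.766 V / 32768 = 23.376 µV.
σ_q = LSB/√12 = 23.376 µV/3.4641 = 6.75 µV.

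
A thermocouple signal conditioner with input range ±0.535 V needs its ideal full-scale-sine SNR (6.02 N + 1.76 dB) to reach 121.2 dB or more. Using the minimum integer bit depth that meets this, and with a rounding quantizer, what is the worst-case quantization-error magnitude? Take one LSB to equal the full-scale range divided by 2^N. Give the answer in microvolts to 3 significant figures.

Full-scale range = 0.535 V − (-0.535 V) = 1.07 V.
N ≥ (121.2 − 1.76)/6.02 = 19.841 → N_min = 20.
One LSB is 1.07 V / 1048576 = 1.0204 µV.
Max error for round-to-nearest is LSB/2 = 0.510 µV.

0.510 µV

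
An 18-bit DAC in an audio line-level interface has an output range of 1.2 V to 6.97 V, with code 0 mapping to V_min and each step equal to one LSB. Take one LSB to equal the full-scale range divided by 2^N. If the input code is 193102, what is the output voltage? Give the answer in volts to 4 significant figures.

5.450 V

The full-scale span is 6.97 − (1.2) = 5.77 V. LSB = 5.77 V / 2^18.
V_out = V_min + code × LSB = 1.2 V + 193102 × 5.77 V / 262144
      = 1.2 V + 4.25033 V = 5.45033 V.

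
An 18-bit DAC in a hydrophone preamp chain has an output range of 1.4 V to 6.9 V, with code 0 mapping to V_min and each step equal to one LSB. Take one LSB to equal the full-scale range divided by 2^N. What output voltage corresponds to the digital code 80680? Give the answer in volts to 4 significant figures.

The full-scale span is 6.9 − (1.4) = 5.5 V. LSB = 5.5 V / 2^18.
V_out = V_min + code × LSB = 1.4 V + 80680 × 5.5 V / 262144
      = 1.4 V + 1.69273 V = 3.09273 V.

3.093 V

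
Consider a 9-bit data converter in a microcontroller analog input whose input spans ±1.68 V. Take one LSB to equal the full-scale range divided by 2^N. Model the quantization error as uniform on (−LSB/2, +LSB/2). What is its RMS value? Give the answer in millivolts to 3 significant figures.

1.89 mV

The full-scale span is 1.68 − (-1.68) = 3.36 V.
LSB = 3.36 V ÷ 2^9 = 3.36/512 V = 6.5625 mV.
For a uniform distribution on [−LSB/2, +LSB/2], V_rms = LSB/√12 = 6.5625 mV/3.4641 = 1.89 mV.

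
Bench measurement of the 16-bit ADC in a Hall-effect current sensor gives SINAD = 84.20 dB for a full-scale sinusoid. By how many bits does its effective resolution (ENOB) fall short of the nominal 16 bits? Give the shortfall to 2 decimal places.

N_eff = (84.20 − 1.76)/6.02 = 13.6944 bits.
Lost resolution: 16 − 13.6944 = 2.3056 bits.

2.31 bits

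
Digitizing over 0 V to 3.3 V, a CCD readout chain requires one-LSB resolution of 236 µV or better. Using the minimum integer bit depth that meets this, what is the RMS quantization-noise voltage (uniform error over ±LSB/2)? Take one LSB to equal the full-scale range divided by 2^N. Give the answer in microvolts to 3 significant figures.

V_FS = 3.3 V.
Required number of levels: 3.3/236 µV = 13983; smallest N with 2^N ≥ that is 14.
LSB = 3.3 V / 2^14 = 201.42 µV.
RMS noise = LSB/√12 = 58.1 µV.

58.1 µV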